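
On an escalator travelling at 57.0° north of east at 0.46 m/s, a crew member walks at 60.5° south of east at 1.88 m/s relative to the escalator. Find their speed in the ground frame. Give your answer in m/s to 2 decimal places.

Taking east as x and north as y: escalator velocity = (0.251, 0.386) m/s; crew member velocity relative to escalator = (0.926, -1.636) m/s.
Velocity relative to ground = (0.251, 0.386) + (0.926, -1.636) = (1.176, -1.250) m/s.
Speed = |(1.176, -1.250)| = 1.717 m/s.

1.72 m/s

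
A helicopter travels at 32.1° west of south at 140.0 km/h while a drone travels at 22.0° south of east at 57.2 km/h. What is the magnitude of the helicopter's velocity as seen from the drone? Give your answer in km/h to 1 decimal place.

Taking east as x and north as y: helicopter velocity = (-74.396, -118.597) km/h; drone velocity = (53.035, -21.427) km/h.
Velocity of helicopter relative to drone = (-74.396, -118.597) − (53.035, -21.427) = (-127.431, -97.170) km/h.
Magnitude = |(-127.431, -97.170)| = 160.251 km/h.

160.3 km/h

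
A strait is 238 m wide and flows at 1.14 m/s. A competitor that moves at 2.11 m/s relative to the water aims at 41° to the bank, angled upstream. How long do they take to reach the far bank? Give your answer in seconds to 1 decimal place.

The component of the competitor's velocity perpendicular to the bank is 2.11 × sin 41° = 1.384 m/s.
The current is parallel to the bank, so it does not affect the crossing time.
Time = 238 / 1.384 = 171.930 s.

171.9 s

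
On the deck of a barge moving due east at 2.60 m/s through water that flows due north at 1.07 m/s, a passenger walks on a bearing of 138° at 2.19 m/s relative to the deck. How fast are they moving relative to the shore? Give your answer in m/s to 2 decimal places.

In east/north components (m/s): passenger relative to barge = (1.465, -1.627); barge relative to water = (2.600, 0.000); water relative to ground = (0.000, 1.070).
Sum = (4.065, -0.557) m/s.
Speed = |(4.065, -0.557)| = 4.103 m/s.

4.10 m/s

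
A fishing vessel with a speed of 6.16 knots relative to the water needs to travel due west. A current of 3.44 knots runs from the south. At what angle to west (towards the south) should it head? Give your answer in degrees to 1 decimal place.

The current pushes perpendicular to the desired track; the heading must have a component into the current equal to 3.44 knots: 6.16 sin θ = 3.44.
sin θ = 0.5584, so θ = 33.948°.

33.9°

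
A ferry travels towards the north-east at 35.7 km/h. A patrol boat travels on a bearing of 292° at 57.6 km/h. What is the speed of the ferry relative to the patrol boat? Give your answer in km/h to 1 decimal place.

Taking east as x and north as y: ferry velocity = (25.244, 25.244) km/h; patrol boat velocity = (-53.406, 21.577) km/h.
Velocity of ferry relative to patrol boat = (25.244, 25.244) − (-53.406, 21.577) = (78.650, 3.666) km/h.
Magnitude = |(78.650, 3.666)| = 78.735 km/h.

78.7 km/h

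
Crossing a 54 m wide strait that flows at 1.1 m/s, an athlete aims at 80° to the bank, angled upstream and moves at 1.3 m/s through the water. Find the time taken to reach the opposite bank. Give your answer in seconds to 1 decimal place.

42.2 s

The component of the athlete's velocity perpendicular to the bank is 1.3 × sin 80° = 1.280 m/s.
Only the cross-stream component determines the crossing time; the current contributes nothing perpendicular to the bank.
Time = 54 / 1.280 = 42.179 s.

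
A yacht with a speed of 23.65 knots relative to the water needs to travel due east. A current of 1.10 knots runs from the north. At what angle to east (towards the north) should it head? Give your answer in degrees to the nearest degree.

The current pushes perpendicular to the desired track; the heading must have a component into the current equal to 1.10 knots: 23.65 sin θ = 1.10.
sin θ = 0.0465, so θ = 2.666°.

3°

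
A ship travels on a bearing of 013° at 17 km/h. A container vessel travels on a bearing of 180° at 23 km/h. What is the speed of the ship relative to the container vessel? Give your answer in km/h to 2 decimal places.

Taking east as x and north as y: ship velocity = (3.824, 16.564) km/h; container vessel velocity = (0.000, -23.000) km/h.
Velocity of ship relative to container vessel = (3.824, 16.564) − (0.000, -23.000) = (3.824, 39.564) km/h.
Magnitude = |(3.824, 39.564)| = 39.749 km/h.

39.75 km/h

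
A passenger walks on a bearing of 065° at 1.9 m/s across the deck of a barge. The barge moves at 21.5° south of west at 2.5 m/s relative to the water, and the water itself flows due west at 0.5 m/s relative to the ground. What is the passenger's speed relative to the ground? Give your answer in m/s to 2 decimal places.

In east/north components (m/s): passenger relative to barge = (1.722, 0.803); barge relative to water = (-2.326, -0.916); water relative to ground = (-0.500, 0.000).
Sum = (-1.104, -0.113) m/s.
Speed = |(-1.104, -0.113)| = 1.110 m/s.

1.11 m/s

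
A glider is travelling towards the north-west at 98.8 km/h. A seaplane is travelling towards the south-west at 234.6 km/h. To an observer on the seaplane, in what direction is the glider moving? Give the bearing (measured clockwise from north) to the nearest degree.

022°

Taking east as x and north as y: glider velocity = (-69.862, 69.862) km/h; seaplane velocity = (-165.887, -165.887) km/h.
Velocity of glider relative to seaplane = (-69.862, 69.862) − (-165.887, -165.887) = (96.025, 235.749) km/h.
Bearing = atan2(96.03, 235.75) = 22.16° clockwise from north.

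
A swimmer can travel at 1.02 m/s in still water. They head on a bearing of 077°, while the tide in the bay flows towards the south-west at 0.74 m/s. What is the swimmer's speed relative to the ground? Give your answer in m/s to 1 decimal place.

Taking east as x and north as y: velocity relative to the water = (0.994, 0.229) m/s; the water relative to ground = (-0.523, -0.523) m/s.
Velocity relative to ground = (0.994, 0.229) + (-0.523, -0.523) = (0.471, -0.294) m/s.
Speed = |(0.471, -0.294)| = 0.555 m/s.

0.6 m/s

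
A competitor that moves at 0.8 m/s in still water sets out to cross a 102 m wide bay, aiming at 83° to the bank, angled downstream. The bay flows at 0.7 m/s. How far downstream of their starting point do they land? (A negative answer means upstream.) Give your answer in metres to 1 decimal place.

102.4 m

Perpendicular speed = 0.794 m/s; crossing time = 102 / 0.794 = 128.458 s.
Net downstream speed = 0.797 m/s.
Drift = 0.797 × 128.458 = 102.444 m (downstream).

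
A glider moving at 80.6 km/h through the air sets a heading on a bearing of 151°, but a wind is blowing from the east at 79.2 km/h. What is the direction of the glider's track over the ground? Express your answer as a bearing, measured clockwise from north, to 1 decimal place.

209.6°

Taking east as x and north as y: velocity relative to the air = (39.076, -70.494) km/h; the air relative to ground = (-79.200, 0.000) km/h.
Velocity relative to ground = (39.076, -70.494) + (-79.200, 0.000) = (-40.124, -70.494) km/h.
Bearing = atan2(-40.12, -70.49) = 209.65° clockwise from north.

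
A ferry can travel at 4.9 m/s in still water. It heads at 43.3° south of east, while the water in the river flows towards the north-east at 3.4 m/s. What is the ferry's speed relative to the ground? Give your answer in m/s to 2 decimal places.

Taking east as x and north as y: velocity relative to the water = (3.566, -3.361) m/s; the water relative to ground = (2.404, 2.404) m/s.
Velocity relative to ground = (3.566, -3.361) + (2.404, 2.404) = (5.970, -0.956) m/s.
Speed = |(5.970, -0.956)| = 6.046 m/s.

6.05 m/s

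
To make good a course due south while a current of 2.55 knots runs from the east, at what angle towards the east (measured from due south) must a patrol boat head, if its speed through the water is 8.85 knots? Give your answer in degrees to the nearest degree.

17°

The current pushes perpendicular to the desired track; the heading must have a component into the current equal to 2.55 knots: 8.85 sin θ = 2.55.
sin θ = 0.2881, so θ = 16.746°.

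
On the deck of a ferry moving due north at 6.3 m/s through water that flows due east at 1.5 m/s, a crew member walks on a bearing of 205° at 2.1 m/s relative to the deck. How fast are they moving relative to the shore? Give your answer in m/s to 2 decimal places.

4.44 m/s

In east/north components (m/s): crew member relative to ferry = (-0.887, -1.903); ferry relative to water = (0.000, 6.300); water relative to ground = (1.500, 0.000).
Sum = (0.613, 4.397) m/s.
Speed = |(0.613, 4.397)| = 4.439 m/s.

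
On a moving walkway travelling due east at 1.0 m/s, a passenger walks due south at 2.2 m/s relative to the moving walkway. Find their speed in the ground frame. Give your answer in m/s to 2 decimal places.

Taking east as x and north as y: moving walkway velocity = (1.000, 0.000) m/s; passenger velocity relative to moving walkway = (0.000, -2.200) m/s.
Velocity relative to ground = (1.000, 0.000) + (0.000, -2.200) = (1.000, -2.200) m/s.
Speed = |(1.000, -2.200)| = 2.417 m/s.

2.42 m/s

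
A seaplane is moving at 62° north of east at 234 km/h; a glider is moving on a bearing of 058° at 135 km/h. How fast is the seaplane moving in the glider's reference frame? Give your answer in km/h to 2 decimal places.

Taking east as x and north as y: seaplane velocity = (109.856, 206.610) km/h; glider velocity = (114.486, 71.539) km/h.
Velocity of seaplane relative to glider = (109.856, 206.610) − (114.486, 71.539) = (-4.630, 135.071) km/h.
Magnitude = |(-4.630, 135.071)| = 135.150 km/h.

135.15 km/h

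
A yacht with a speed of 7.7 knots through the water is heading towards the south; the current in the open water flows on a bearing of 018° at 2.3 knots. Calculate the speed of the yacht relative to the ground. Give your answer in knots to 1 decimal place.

5.6 knots

Taking east as x and north as y: velocity relative to the water = (0.000, -7.700) knots; the water relative to ground = (0.711, 2.187) knots.
Velocity relative to ground = (0.000, -7.700) + (0.711, 2.187) = (0.711, -5.513) knots.
Speed = |(0.711, -5.513)| = 5.558 knots.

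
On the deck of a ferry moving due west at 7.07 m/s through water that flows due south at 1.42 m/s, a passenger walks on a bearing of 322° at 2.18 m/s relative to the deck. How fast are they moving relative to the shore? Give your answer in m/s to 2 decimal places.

8.42 m/s

In east/north components (m/s): passenger relative to ferry = (-1.342, 1.718); ferry relative to water = (-7.070, 0.000); water relative to ground = (0.000, -1.420).
Sum = (-8.412, 0.298) m/s.
Speed = |(-8.412, 0.298)| = 8.417 m/s.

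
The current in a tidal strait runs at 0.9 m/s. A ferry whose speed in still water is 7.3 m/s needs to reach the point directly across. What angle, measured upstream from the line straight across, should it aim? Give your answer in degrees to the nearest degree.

7°

To cancel the current, the upstream component of the ferry's velocity must equal the flow: 7.3 sin θ = 0.9.
sin θ = 0.9 / 7.3 = 0.1233.
θ = arcsin(0.1233) = 7.082°.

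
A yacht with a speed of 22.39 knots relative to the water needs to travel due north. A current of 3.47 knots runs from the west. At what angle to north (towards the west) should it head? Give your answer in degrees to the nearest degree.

The current pushes perpendicular to the desired track; the heading must have a component into the current equal to 3.47 knots: 22.39 sin θ = 3.47.
sin θ = 0.1550, so θ = 8.916°.

9°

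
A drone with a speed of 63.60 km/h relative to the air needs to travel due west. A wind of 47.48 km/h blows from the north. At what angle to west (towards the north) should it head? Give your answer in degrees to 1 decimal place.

48.3°

The wind pushes perpendicular to the desired track; the heading must have a component into the wind equal to 47.48 km/h: 63.60 sin θ = 47.48.
sin θ = 0.7465, so θ = 48.292°.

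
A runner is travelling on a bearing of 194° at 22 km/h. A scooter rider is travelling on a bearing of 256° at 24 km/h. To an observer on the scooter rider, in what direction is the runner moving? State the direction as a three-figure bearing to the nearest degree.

131°

Taking east as x and north as y: runner velocity = (-5.322, -21.347) km/h; scooter rider velocity = (-23.287, -5.806) km/h.
Velocity of runner relative to scooter rider = (-5.322, -21.347) − (-23.287, -5.806) = (17.965, -15.540) km/h.
Bearing = atan2(17.96, -15.54) = 130.86° clockwise from north.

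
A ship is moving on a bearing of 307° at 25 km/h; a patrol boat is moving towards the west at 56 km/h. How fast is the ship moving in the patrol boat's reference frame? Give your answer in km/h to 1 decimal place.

39.0 km/h

Taking east as x and north as y: ship velocity = (-19.966, 15.045) km/h; patrol boat velocity = (-56.000, 0.000) km/h.
Velocity of ship relative to patrol boat = (-19.966, 15.045) − (-56.000, 0.000) = (36.034, 15.045) km/h.
Magnitude = |(36.034, 15.045)| = 39.049 km/h.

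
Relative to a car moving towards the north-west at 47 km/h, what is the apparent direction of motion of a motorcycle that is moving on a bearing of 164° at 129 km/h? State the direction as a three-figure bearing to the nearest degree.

156°

Taking east as x and north as y: motorcycle velocity = (35.557, -124.003) km/h; car velocity = (-33.234, 33.234) km/h.
Velocity of motorcycle relative to car = (35.557, -124.003) − (-33.234, 33.234) = (68.791, -157.237) km/h.
Bearing = atan2(68.79, -157.24) = 156.37° clockwise from north.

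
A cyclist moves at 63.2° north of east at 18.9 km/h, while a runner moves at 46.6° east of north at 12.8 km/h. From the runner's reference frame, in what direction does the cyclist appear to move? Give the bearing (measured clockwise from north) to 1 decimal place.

Taking east as x and north as y: cyclist velocity = (8.522, 16.870) km/h; runner velocity = (9.300, 8.795) km/h.
Velocity of cyclist relative to runner = (8.522, 16.870) − (9.300, 8.795) = (-0.779, 8.075) km/h.
Bearing = atan2(-0.78, 8.08) = 354.49° clockwise from north.

354.5°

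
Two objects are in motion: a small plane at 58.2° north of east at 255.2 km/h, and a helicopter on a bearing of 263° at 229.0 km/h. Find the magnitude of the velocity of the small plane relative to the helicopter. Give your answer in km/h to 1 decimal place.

436.8 km/h

Taking east as x and north as y: small plane velocity = (134.479, 216.893) km/h; helicopter velocity = (-227.293, -27.908) km/h.
Velocity of small plane relative to helicopter = (134.479, 216.893) − (-227.293, -27.908) = (361.772, 244.801) km/h.
Magnitude = |(361.772, 244.801)| = 436.814 km/h.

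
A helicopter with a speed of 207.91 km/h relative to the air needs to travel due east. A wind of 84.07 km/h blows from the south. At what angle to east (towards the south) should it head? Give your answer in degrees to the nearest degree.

24°

The wind pushes perpendicular to the desired track; the heading must have a component into the wind equal to 84.07 km/h: 207.91 sin θ = 84.07.
sin θ = 0.4044, so θ = 23.851°.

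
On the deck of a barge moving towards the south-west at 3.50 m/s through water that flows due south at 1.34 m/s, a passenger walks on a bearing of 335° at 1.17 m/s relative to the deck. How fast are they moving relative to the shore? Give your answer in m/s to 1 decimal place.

In east/north components (m/s): passenger relative to barge = (-0.494, 1.060); barge relative to water = (-2.475, -2.475); water relative to ground = (0.000, -1.340).
Sum = (-2.969, -2.754) m/s.
Speed = |(-2.969, -2.754)| = 4.050 m/s.

4.1 m/s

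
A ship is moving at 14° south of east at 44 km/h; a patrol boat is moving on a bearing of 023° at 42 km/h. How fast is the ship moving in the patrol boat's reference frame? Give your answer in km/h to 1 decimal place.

Taking east as x and north as y: ship velocity = (42.693, -10.645) km/h; patrol boat velocity = (16.411, 38.661) km/h.
Velocity of ship relative to patrol boat = (42.693, -10.645) − (16.411, 38.661) = (26.282, -49.306) km/h.
Magnitude = |(26.282, -49.306)| = 55.873 km/h.

55.9 km/h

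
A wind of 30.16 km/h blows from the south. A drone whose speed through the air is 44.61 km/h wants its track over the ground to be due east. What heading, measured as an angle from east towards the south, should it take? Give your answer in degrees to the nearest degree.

The wind pushes perpendicular to the desired track; the heading must have a component into the wind equal to 30.16 km/h: 44.61 sin θ = 30.16.
sin θ = 0.6761, so θ = 42.538°.

43°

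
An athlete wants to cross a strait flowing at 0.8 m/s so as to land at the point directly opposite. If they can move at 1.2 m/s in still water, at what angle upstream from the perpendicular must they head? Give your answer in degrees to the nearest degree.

To cancel the current, the upstream component of the athlete's velocity must equal the flow: 1.2 sin θ = 0.8.
sin θ = 0.8 / 1.2 = 0.6667.
θ = arcsin(0.6667) = 41.810°.

42°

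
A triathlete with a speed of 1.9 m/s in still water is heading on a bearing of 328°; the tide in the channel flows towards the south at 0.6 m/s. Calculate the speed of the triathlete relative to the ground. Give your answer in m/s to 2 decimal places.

1.43 m/s

Taking east as x and north as y: velocity relative to the water = (-1.007, 1.611) m/s; the water relative to ground = (0.000, -0.600) m/s.
Velocity relative to ground = (-1.007, 1.611) + (0.000, -0.600) = (-1.007, 1.011) m/s.
Speed = |(-1.007, 1.011)| = 1.427 m/s.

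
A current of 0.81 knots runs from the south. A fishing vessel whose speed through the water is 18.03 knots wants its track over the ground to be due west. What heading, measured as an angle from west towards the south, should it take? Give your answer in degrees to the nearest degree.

3°

The current pushes perpendicular to the desired track; the heading must have a component into the current equal to 0.81 knots: 18.03 sin θ = 0.81.
sin θ = 0.0449, so θ = 2.575°.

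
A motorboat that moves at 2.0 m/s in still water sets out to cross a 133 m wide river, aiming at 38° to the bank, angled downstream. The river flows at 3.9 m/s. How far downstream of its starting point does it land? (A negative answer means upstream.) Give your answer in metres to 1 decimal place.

591.5 m

Perpendicular speed = 1.231 m/s; crossing time = 133 / 1.231 = 108.014 s.
Net downstream speed = 5.476 m/s.
Drift = 5.476 × 108.014 = 591.486 m (downstream).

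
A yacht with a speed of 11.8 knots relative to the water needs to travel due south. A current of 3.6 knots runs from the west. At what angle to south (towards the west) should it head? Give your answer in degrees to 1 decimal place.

17.8°

The current pushes perpendicular to the desired track; the heading must have a component into the current equal to 3.6 knots: 11.8 sin θ = 3.6.
sin θ = 0.3051, so θ = 17.763°.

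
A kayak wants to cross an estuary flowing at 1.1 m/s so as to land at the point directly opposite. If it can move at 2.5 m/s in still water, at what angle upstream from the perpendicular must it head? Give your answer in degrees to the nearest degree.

To cancel the current, the upstream component of the kayak's velocity must equal the flow: 2.5 sin θ = 1.1.
sin θ = 1.1 / 2.5 = 0.4400.
θ = arcsin(0.4400) = 26.104°.

26°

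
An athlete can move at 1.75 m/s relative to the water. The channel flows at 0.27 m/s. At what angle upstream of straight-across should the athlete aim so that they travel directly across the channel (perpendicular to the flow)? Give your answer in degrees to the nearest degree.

To cancel the current, the upstream component of the athlete's velocity must equal the flow: 1.75 sin θ = 0.27.
sin θ = 0.27 / 1.75 = 0.1543.
θ = arcsin(0.1543) = 8.875°.

9°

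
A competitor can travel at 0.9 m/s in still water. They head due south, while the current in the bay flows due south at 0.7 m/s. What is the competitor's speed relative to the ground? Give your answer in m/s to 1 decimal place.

Taking east as x and north as y: velocity relative to the water = (0.000, -0.900) m/s; the water relative to ground = (0.000, -0.700) m/s.
Velocity relative to ground = (0.000, -0.900) + (0.000, -0.700) = (0.000, -1.600) m/s.
Speed = |(0.000, -1.600)| = 1.600 m/s.

1.6 m/s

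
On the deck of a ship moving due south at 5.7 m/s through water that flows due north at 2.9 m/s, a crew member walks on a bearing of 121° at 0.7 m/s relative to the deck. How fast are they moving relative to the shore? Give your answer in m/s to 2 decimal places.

3.22 m/s

In east/north components (m/s): crew member relative to ship = (0.600, -0.361); ship relative to water = (0.000, -5.700); water relative to ground = (0.000, 2.900).
Sum = (0.600, -3.161) m/s.
Speed = |(0.600, -3.161)| = 3.217 m/s.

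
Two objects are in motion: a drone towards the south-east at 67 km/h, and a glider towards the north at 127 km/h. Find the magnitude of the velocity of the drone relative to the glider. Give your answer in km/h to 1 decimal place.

180.7 km/h

Taking east as x and north as y: drone velocity = (47.376, -47.376) km/h; glider velocity = (0.000, 127.000) km/h.
Velocity of drone relative to glider = (47.376, -47.376) − (0.000, 127.000) = (47.376, -174.376) km/h.
Magnitude = |(47.376, -174.376)| = 180.697 km/h.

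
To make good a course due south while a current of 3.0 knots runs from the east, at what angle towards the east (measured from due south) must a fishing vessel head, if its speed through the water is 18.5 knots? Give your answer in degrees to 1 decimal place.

The current pushes perpendicular to the desired track; the heading must have a component into the current equal to 3.0 knots: 18.5 sin θ = 3.0.
sin θ = 0.1622, so θ = 9.332°.

9.3°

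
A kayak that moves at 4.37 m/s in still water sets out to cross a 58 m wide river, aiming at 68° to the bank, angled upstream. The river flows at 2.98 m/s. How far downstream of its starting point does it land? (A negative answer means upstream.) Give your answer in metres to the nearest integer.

19 m

Perpendicular speed = 4.052 m/s; crossing time = 58 / 4.052 = 14.315 s.
Net downstream speed = 1.343 m/s.
Drift = 1.343 × 14.315 = 19.224 m (downstream).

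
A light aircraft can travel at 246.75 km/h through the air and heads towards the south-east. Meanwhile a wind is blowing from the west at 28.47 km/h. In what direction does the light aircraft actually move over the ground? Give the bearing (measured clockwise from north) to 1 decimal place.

130.7°

Taking east as x and north as y: velocity relative to the air = (174.479, -174.479) km/h; the air relative to ground = (28.470, 0.000) km/h.
Velocity relative to ground = (174.479, -174.479) + (28.470, 0.000) = (202.949, -174.479) km/h.
Bearing = atan2(202.95, -174.48) = 130.69° clockwise from north.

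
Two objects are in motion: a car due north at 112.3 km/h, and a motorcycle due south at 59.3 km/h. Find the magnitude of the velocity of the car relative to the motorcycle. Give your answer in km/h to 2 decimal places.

171.60 km/h

Taking east as x and north as y: car velocity = (0.000, 112.300) km/h; motorcycle velocity = (0.000, -59.300) km/h.
Velocity of car relative to motorcycle = (0.000, 112.300) − (0.000, -59.300) = (0.000, 171.600) km/h.
Magnitude = |(0.000, 171.600)| = 171.600 km/h.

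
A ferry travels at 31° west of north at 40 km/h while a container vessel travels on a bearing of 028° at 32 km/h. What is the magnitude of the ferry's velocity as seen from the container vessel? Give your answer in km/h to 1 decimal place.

36.1 km/h

Taking east as x and north as y: ferry velocity = (-20.602, 34.287) km/h; container vessel velocity = (15.023, 28.254) km/h.
Velocity of ferry relative to container vessel = (-20.602, 34.287) − (15.023, 28.254) = (-35.625, 6.032) km/h.
Magnitude = |(-35.625, 6.032)| = 36.132 km/h.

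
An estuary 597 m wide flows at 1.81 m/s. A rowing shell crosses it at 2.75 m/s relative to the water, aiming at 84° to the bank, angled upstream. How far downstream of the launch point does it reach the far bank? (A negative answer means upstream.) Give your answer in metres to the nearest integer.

Perpendicular speed = 2.735 m/s; crossing time = 597 / 2.735 = 218.287 s.
Net downstream speed = 1.523 m/s.
Drift = 1.523 × 218.287 = 332.352 m (downstream).

332 m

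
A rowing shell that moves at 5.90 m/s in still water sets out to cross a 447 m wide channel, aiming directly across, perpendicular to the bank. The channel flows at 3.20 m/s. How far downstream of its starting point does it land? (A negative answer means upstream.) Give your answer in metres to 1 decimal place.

Perpendicular speed = 5.900 m/s; crossing time = 447 / 5.900 = 75.763 s.
Net downstream speed = 3.200 m/s.
Drift = 3.200 × 75.763 = 242.441 m (downstream).

242.4 m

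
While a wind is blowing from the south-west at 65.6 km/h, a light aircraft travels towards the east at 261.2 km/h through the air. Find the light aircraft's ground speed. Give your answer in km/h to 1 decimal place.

Taking east as x and north as y: velocity relative to the air = (261.200, 0.000) km/h; the air relative to ground = (46.386, 46.386) km/h.
Velocity relative to ground = (261.200, 0.000) + (46.386, 46.386) = (307.586, 46.386) km/h.
Speed = |(307.586, 46.386)| = 311.064 km/h.

311.1 km/h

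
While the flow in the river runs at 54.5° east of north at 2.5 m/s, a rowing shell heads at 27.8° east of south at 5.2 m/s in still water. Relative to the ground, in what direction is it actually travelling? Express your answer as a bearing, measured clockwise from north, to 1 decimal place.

Taking east as x and north as y: velocity relative to the water = (2.425, -4.600) m/s; the water relative to ground = (2.035, 1.452) m/s.
Velocity relative to ground = (2.425, -4.600) + (2.035, 1.452) = (4.460, -3.148) m/s.
Bearing = atan2(4.46, -3.15) = 125.21° clockwise from north.

125.2°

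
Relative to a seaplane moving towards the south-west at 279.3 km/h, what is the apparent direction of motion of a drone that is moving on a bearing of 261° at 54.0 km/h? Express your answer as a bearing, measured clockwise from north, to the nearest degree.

037°

Taking east as x and north as y: drone velocity = (-53.335, -8.447) km/h; seaplane velocity = (-197.495, -197.495) km/h.
Velocity of drone relative to seaplane = (-53.335, -8.447) − (-197.495, -197.495) = (144.160, 189.047) km/h.
Bearing = atan2(144.16, 189.05) = 37.33° clockwise from north.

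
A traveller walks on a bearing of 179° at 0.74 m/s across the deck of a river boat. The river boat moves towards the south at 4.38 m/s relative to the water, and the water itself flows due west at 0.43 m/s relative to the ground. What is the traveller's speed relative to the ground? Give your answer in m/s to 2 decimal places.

In east/north components (m/s): traveller relative to river boat = (0.013, -0.740); river boat relative to water = (0.000, -4.380); water relative to ground = (-0.430, 0.000).
Sum = (-0.417, -5.120) m/s.
Speed = |(-0.417, -5.120)| = 5.137 m/s.

5.14 m/s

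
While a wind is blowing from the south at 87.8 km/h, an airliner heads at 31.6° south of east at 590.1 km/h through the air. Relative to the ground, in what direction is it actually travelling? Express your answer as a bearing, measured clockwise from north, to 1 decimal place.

Taking east as x and north as y: velocity relative to the air = (502.604, -309.204) km/h; the air relative to ground = (0.000, 87.800) km/h.
Velocity relative to ground = (502.604, -309.204) + (0.000, 87.800) = (502.604, -221.404) km/h.
Bearing = atan2(502.60, -221.40) = 113.77° clockwise from north.

113.8°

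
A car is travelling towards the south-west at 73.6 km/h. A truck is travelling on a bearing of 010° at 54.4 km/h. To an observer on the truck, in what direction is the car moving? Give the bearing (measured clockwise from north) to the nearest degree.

210°

Taking east as x and north as y: car velocity = (-52.043, -52.043) km/h; truck velocity = (9.446, 53.574) km/h.
Velocity of car relative to truck = (-52.043, -52.043) − (9.446, 53.574) = (-61.490, -105.617) km/h.
Bearing = atan2(-61.49, -105.62) = 210.21° clockwise from north.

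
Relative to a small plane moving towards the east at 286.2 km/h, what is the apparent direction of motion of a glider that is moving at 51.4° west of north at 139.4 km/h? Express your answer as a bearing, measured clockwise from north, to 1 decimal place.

Taking east as x and north as y: glider velocity = (-108.944, 86.969) km/h; small plane velocity = (286.200, 0.000) km/h.
Velocity of glider relative to small plane = (-108.944, 86.969) − (286.200, 0.000) = (-395.144, 86.969) km/h.
Bearing = atan2(-395.14, 86.97) = 282.41° clockwise from north.

282.4°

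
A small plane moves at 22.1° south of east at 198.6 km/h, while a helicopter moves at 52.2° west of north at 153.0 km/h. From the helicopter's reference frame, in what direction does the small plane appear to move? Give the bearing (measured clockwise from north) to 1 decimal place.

Taking east as x and north as y: small plane velocity = (184.009, -74.718) km/h; helicopter velocity = (-120.894, 93.775) km/h.
Velocity of small plane relative to helicopter = (184.009, -74.718) − (-120.894, 93.775) = (304.902, -168.493) km/h.
Bearing = atan2(304.90, -168.49) = 118.93° clockwise from north.

118.9°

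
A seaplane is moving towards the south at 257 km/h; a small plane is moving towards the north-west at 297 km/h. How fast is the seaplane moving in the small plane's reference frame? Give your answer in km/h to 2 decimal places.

Taking east as x and north as y: seaplane velocity = (0.000, -257.000) km/h; small plane velocity = (-210.011, 210.011) km/h.
Velocity of seaplane relative to small plane = (0.000, -257.000) − (-210.011, 210.011) = (210.011, -467.011) km/h.
Magnitude = |(210.011, -467.011)| = 512.058 km/h.

512.06 km/h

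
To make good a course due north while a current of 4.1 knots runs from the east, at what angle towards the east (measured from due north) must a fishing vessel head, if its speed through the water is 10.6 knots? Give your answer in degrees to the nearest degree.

The current pushes perpendicular to the desired track; the heading must have a component into the current equal to 4.1 knots: 10.6 sin θ = 4.1.
sin θ = 0.3868, so θ = 22.755°.

23°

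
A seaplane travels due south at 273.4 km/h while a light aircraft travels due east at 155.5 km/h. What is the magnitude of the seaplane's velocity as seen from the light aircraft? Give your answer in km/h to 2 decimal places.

314.53 km/h

Taking east as x and north as y: seaplane velocity = (0.000, -273.400) km/h; light aircraft velocity = (155.500, 0.000) km/h.
Velocity of seaplane relative to light aircraft = (0.000, -273.400) − (155.500, 0.000) = (-155.500, -273.400) km/h.
Magnitude = |(-155.500, -273.400)| = 314.528 km/h.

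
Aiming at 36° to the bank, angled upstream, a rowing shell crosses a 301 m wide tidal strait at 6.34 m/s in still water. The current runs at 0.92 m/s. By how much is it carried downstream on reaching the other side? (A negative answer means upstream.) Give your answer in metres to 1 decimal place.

Perpendicular speed = 3.727 m/s; crossing time = 301 / 3.727 = 80.772 s.
Net downstream speed = -4.209 m/s.
Drift = -4.209 × 80.772 = -339.981 m (upstream).

-340.0 m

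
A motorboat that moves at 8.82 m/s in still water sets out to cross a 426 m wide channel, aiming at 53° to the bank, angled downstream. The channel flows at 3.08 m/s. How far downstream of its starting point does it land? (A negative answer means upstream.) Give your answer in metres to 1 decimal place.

507.3 m

Perpendicular speed = 7.044 m/s; crossing time = 426 / 7.044 = 60.477 s.
Net downstream speed = 8.388 m/s.
Drift = 8.388 × 60.477 = 507.284 m (downstream).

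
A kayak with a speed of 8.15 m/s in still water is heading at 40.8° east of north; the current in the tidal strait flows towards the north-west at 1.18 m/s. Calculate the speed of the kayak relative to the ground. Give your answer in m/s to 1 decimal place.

8.3 m/s

Taking east as x and north as y: velocity relative to the water = (5.325, 6.170) m/s; the water relative to ground = (-0.834, 0.834) m/s.
Velocity relative to ground = (5.325, 6.170) + (-0.834, 0.834) = (4.491, 7.004) m/s.
Speed = |(4.491, 7.004)| = 8.320 m/s.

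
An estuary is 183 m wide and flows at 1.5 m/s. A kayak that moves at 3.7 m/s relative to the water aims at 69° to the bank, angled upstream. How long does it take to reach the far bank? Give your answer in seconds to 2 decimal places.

52.98 s

The component of the kayak's velocity perpendicular to the bank is 3.7 × sin 69° = 3.454 m/s.
The current is parallel to the bank, so it does not affect the crossing time.
Time = 183 / 3.454 = 52.978 s.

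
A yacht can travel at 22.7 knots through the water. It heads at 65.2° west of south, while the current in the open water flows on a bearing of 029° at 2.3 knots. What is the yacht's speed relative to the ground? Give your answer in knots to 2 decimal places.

Taking east as x and north as y: velocity relative to the water = (-20.607, -9.522) knots; the water relative to ground = (1.115, 2.012) knots.
Velocity relative to ground = (-20.607, -9.522) + (1.115, 2.012) = (-19.491, -7.510) knots.
Speed = |(-19.491, -7.510)| = 20.888 knots.

20.89 knots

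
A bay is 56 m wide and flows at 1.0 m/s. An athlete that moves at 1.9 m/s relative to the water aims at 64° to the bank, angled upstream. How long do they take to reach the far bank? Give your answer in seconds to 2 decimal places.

32.79 s

The component of the athlete's velocity perpendicular to the bank is 1.9 × sin 64° = 1.708 m/s.
The current is parallel to the bank, so it does not affect the crossing time.
Time = 56 / 1.708 = 32.792 s.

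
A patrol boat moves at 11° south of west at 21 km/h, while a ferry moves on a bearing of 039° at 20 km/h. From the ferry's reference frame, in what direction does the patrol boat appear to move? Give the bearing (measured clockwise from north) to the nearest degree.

240°

Taking east as x and north as y: patrol boat velocity = (-20.614, -4.007) km/h; ferry velocity = (12.586, 15.543) km/h.
Velocity of patrol boat relative to ferry = (-20.614, -4.007) − (12.586, 15.543) = (-33.201, -19.550) km/h.
Bearing = atan2(-33.20, -19.55) = 239.51° clockwise from north.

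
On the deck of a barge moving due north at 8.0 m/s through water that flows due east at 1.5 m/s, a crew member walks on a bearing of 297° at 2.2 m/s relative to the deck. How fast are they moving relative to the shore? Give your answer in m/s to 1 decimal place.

In east/north components (m/s): crew member relative to barge = (-1.960, 0.999); barge relative to water = (0.000, 8.000); water relative to ground = (1.500, 0.000).
Sum = (-0.460, 8.999) m/s.
Speed = |(-0.460, 8.999)| = 9.011 m/s.

9.0 m/s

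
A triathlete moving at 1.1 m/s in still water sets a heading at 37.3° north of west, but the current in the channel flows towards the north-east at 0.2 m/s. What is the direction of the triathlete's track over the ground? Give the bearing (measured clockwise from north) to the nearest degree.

318°

Taking east as x and north as y: velocity relative to the water = (-0.875, 0.667) m/s; the water relative to ground = (0.141, 0.141) m/s.
Velocity relative to ground = (-0.875, 0.667) + (0.141, 0.141) = (-0.734, 0.808) m/s.
Bearing = atan2(-0.73, 0.81) = 317.76° clockwise from north.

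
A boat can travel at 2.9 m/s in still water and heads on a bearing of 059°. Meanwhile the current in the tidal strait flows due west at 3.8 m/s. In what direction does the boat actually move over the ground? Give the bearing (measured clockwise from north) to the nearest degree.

Taking east as x and north as y: velocity relative to the water = (2.486, 1.494) m/s; the water relative to ground = (-3.800, 0.000) m/s.
Velocity relative to ground = (2.486, 1.494) + (-3.800, 0.000) = (-1.314, 1.494) m/s.
Bearing = atan2(-1.31, 1.49) = 318.66° clockwise from north.

319°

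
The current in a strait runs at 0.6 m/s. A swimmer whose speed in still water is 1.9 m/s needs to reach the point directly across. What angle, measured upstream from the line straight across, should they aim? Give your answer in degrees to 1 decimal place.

18.4°

To cancel the current, the upstream component of the swimmer's velocity must equal the flow: 1.9 sin θ = 0.6.
sin θ = 0.6 / 1.9 = 0.3158.
θ = arcsin(0.3158) = 18.408°.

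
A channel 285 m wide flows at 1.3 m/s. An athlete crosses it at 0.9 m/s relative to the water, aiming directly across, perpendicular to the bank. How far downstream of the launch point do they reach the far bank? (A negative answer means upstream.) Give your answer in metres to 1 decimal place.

Perpendicular speed = 0.900 m/s; crossing time = 285 / 0.900 = 316.667 s.
Net downstream speed = 1.300 m/s.
Drift = 1.300 × 316.667 = 411.667 m (downstream).

411.7 m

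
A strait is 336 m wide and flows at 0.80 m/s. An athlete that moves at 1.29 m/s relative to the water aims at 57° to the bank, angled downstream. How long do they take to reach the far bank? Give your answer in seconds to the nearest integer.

311 s

The component of the athlete's velocity perpendicular to the bank is 1.29 × sin 57° = 1.082 m/s.
The flow acts along the bank and has no component across it.
Time = 336 / 1.082 = 310.569 s.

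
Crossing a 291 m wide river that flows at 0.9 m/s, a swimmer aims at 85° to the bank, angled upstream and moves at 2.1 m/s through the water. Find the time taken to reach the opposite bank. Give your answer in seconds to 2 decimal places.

The component of the swimmer's velocity perpendicular to the bank is 2.1 × sin 85° = 2.092 m/s.
Only the cross-stream component determines the crossing time; the current contributes nothing perpendicular to the bank.
Time = 291 / 2.092 = 139.101 s.

139.10 s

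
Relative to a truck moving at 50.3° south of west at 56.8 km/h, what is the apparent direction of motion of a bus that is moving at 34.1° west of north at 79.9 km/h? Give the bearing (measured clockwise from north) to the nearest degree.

Taking east as x and north as y: bus velocity = (-44.795, 66.162) km/h; truck velocity = (-36.282, -43.702) km/h.
Velocity of bus relative to truck = (-44.795, 66.162) − (-36.282, -43.702) = (-8.513, 109.864) km/h.
Bearing = atan2(-8.51, 109.86) = 355.57° clockwise from north.

356°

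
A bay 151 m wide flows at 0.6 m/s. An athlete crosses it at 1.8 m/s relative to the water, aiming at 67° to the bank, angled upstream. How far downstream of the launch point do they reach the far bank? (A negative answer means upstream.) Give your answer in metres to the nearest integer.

-9 m

Perpendicular speed = 1.657 m/s; crossing time = 151 / 1.657 = 91.134 s.
Net downstream speed = -0.103 m/s.
Drift = -0.103 × 91.134 = -9.416 m (upstream).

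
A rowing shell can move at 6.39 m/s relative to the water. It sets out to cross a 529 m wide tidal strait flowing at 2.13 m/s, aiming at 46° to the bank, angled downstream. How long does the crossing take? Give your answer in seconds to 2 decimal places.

115.09 s

The component of the rowing shell's velocity perpendicular to the bank is 6.39 × sin 46° = 4.597 m/s.
Only the cross-stream component determines the crossing time; the current contributes nothing perpendicular to the bank.
Time = 529 / 4.597 = 115.086 s.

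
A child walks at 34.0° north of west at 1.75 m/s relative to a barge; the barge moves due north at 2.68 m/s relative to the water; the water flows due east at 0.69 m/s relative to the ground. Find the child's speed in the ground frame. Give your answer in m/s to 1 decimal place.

3.7 m/s

In east/north components (m/s): child relative to barge = (-1.451, 0.979); barge relative to water = (0.000, 2.680); water relative to ground = (0.690, 0.000).
Sum = (-0.761, 3.659) m/s.
Speed = |(-0.761, 3.659)| = 3.737 m/s.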